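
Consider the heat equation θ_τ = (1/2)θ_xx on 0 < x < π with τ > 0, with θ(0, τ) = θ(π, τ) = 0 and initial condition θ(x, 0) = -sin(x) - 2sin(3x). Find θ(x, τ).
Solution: Separating variables: θ = Σ c_n exp(-n²τ/2) sin(nx). From θ(x,0) = -sin(x) - 2sin(3x): c_1=-1, c_3=-2.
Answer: θ(x, τ) = -exp(-τ/2)sin(x) - 2exp(-9τ/2)sin(3x)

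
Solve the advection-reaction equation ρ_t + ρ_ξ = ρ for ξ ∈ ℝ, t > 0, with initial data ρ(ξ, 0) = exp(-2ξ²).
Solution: Substitute ρ = exp(t)u, i.e. u = exp(-t)ρ.
By the product rule, ρ_t = exp(t)(u_t + u), ρ_ξ = exp(t)u_ξ.
Substituting into the PDE and dividing by exp(t): u_t + u + u_ξ = u.
The lower-order terms cancel, leaving the standard advection equation u_t + u_ξ = 0.
Initial data for u: u(ξ,0) = ρ(ξ,0) = exp(-2ξ²).
Solve for u:
  By method of characteristics (waves move right with speed 1):
  Along characteristics ξ - t = const, u is constant, so u(ξ,t) = f(ξ - t) with f = u(·, 0).
Hence u(ξ,t) = exp(-2(-t + ξ)²).
Transform back: ρ(ξ,t) = exp(t)u(ξ,t).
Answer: ρ(ξ, t) = exp(t)exp(-2(-t + ξ)²)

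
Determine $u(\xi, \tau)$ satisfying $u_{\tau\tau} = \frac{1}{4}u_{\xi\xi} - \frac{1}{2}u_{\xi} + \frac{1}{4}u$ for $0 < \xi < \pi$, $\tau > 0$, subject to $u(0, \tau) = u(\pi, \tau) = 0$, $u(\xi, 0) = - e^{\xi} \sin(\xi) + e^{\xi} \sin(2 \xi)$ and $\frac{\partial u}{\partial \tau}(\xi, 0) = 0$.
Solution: Substitute $u = e^{\xi}w$.
Then $u_{\xi} = e^{\xi}(w_{\xi} + w)$, $u_{\xi\xi} = e^{\xi}(w_{\xi\xi} + 2w_{\xi} + w)$, $u_{\tau\tau} = e^{\xi}w_{\tau\tau}$; substituting and dividing by $e^{\xi}$, the lower-order terms cancel: $w_{\tau\tau} = \frac{1}{4}w_{\xi\xi}$ (standard wave equation).
Data for $w$: $w(\xi,0) = e^{-\xi}u(\xi,0) = - \sin(\xi) + \sin(2 \xi)$; $w_{\tau}(\xi,0) = e^{-\xi}u_{\tau}(\xi,0) = 0$. The boundary conditions carry over: $w(0,\tau) = w(\pi,\tau) = 0$.
Separating variables: $w = \sum [A_n \cos(\omega_n \tau) + B_n \sin(\omega_n \tau)] \sin(n\xi)$, $\omega_n = n/2$. From ICs: $A_1=-1, A_2=1$.
So $w(\xi,\tau) = - \sin(\xi) \cos(\tau/2) + \sin(2 \xi) \cos(\tau)$, and $u(\xi,\tau) = e^{\xi}w(\xi,\tau)$.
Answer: $u(\xi, \tau) = - e^{\xi} \sin(\xi) \cos(\tau/2) + e^{\xi} \sin(2 \xi) \cos(\tau)$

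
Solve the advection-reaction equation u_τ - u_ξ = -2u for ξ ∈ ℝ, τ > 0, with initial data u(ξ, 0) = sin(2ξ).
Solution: Substitute u = exp(-2τ)w, i.e. w = exp(2τ)u.
By the product rule, u_τ = exp(-2τ)(w_τ - 2w), u_ξ = exp(-2τ)w_ξ.
Substituting into the PDE and dividing by exp(-2τ): w_τ - 2w - w_ξ = -2w.
The lower-order terms cancel, leaving the standard advection equation w_τ - w_ξ = 0.
Initial data for w: w(ξ,0) = u(ξ,0) = sin(2ξ).
Solve for w:
  By method of characteristics (waves move left with speed 1):
  Along characteristics ξ + τ = const, w is constant, so w(ξ,τ) = f(ξ + τ) with f = w(·, 0).
Hence w(ξ,τ) = sin(2ξ + 2τ).
Transform back: u(ξ,τ) = exp(-2τ)w(ξ,τ).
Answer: u(ξ, τ) = exp(-2τ)sin(2ξ + 2τ)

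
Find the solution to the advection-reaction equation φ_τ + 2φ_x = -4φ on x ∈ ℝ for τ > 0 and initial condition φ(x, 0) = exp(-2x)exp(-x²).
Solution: Substitute φ = exp(-2x)u, i.e. u = exp(2x)φ.
By the product rule, φ_x = exp(-2x)(u_x - 2u), φ_τ = exp(-2x)u_τ.
Substituting into the PDE and dividing by exp(-2x): u_τ + 2(u_x - 2u) = -4u.
The lower-order terms cancel, leaving the standard advection equation u_τ + 2u_x = 0.
Initial data for u: u(x,0) = exp(2x)φ(x,0) = exp(-x²).
Solve for u:
  By method of characteristics (waves move right with speed 2):
  Along characteristics x - 2τ = const, u is constant, so u(x,τ) = f(x - 2τ) with f = u(·, 0).
Hence u(x,τ) = exp(-(x - 2τ)²).
Transform back: φ(x,τ) = exp(-2x)u(x,τ).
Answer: φ(x, τ) = exp(-2x)exp(-(x - 2τ)²)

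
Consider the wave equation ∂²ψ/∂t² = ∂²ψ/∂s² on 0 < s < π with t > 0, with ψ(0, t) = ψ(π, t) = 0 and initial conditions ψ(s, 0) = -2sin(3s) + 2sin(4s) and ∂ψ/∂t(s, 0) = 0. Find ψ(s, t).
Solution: Separating variables: ψ = Σ [A_n cos(ω_n t) + B_n sin(ω_n t)] sin(ns), ω_n = n. From ICs: A_3=-2, A_4=2.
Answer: ψ(s, t) = -2sin(3s)cos(3t) + 2sin(4s)cos(4t)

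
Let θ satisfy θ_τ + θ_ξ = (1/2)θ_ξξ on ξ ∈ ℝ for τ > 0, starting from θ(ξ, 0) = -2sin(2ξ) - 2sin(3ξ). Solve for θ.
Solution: Moving frame: η = ξ - τ, σ = τ, θ = u(η,σ), so θ_τ = u_σ - u_η and θ_ξξ = u_ηη.
Hence θ_τ + θ_ξ = u_σ and the PDE becomes the heat equation u_σ = (1/2)u_ηη on η ∈ ℝ.
Initial data: u(η,0) = θ(η,0) = -2sin(2η) - 2sin(3η). Each mode sin(nη) decays as exp(-n²σ/2) on ℝ, so u(η,σ) = Σ c_n exp(-n²σ/2) sin(nη) with c_2=-2, c_3=-2: u(η,σ) = -2exp(-2σ)sin(2η) - 2exp(-9σ/2)sin(3η).
Substituting back: θ(ξ,τ) = u(ξ - τ, τ).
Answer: θ(ξ, τ) = -2exp(-2τ)sin(2ξ - 2τ) - 2exp(-9τ/2)sin(3ξ - 3τ)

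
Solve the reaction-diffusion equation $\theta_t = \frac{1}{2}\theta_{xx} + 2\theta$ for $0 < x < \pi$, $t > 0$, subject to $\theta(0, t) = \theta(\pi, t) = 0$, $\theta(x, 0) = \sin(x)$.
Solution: Substitute $\theta = e^{2t}u$.
Then $\theta_t = e^{2t}(u_t + 2u)$, $\theta_{xx} = e^{2t}u_{xx}$; substituting and dividing by $e^{2t}$, the lower-order terms cancel: $u_t = \frac{1}{2}u_{xx}$ (standard heat equation).
Data for $u$: $u(x,0) = \theta(x,0) = \sin(x)$. The boundary conditions carry over: $u(0,t) = u(\pi,t) = 0$.
Separating variables: $u = \sum c_n e^{-n^2t/2} \sin(nx)$. From $u(x,0) = \sin(x)$: $c_1=1$.
So $u(x,t) = e^{-t/2} \sin(x)$, and $\theta(x,t) = e^{2t}u(x,t)$.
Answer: $\theta(x, t) = e^{3 t/2} \sin(x)$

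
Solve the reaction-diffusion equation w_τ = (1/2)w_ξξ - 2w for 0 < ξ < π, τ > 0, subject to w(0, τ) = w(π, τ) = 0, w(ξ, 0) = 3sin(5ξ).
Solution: Substitute w = exp(-2τ)u, i.e. u = exp(2τ)w.
By the product rule, w_τ = exp(-2τ)(u_τ - 2u), w_ξξ = exp(-2τ)u_ξξ.
Substituting into the PDE and dividing by exp(-2τ): u_τ - 2u = (1/2)u_ξξ - 2u.
The lower-order terms cancel, leaving the standard heat equation u_τ = (1/2)u_ξξ.
Initial data for u: u(ξ,0) = w(ξ,0) = 3sin(5ξ). The boundary conditions carry over: u(0,τ) = u(π,τ) = 0.
Solve for u:
  Using separation of variables u = X(ξ)T(τ):
  Eigenfunctions: sin(nξ), n = 1, 2, 3, ...
  General solution: u(ξ, τ) = Σ c_n sin(nξ) exp(-n² τ/2)
  Matching u(ξ,0) = 3sin(5ξ) term by term: c_5=3.
Hence u(ξ,τ) = 3exp(-25τ/2)sin(5ξ).
Transform back: w(ξ,τ) = exp(-2τ)u(ξ,τ).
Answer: w(ξ, τ) = 3exp(-29τ/2)sin(5ξ)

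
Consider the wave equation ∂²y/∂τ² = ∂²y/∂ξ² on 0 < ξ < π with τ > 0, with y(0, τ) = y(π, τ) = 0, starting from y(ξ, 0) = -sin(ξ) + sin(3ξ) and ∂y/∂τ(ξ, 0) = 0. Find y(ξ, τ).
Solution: Separating variables: y = Σ [A_n cos(ω_n τ) + B_n sin(ω_n τ)] sin(nξ), ω_n = n. From ICs: A_1=-1, A_3=1.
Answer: y(ξ, τ) = -sin(ξ)cos(τ) + sin(3ξ)cos(3τ)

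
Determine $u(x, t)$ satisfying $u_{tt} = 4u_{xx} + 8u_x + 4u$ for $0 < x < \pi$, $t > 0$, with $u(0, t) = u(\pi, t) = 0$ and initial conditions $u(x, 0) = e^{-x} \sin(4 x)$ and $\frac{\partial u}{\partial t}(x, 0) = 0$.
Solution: Substitute $u = e^{-x}w$.
Then $u_x = e^{-x}(w_x - w)$, $u_{xx} = e^{-x}(w_{xx} - 2w_x + w)$, $u_{tt} = e^{-x}w_{tt}$; substituting and dividing by $e^{-x}$, the lower-order terms cancel: $w_{tt} = 4w_{xx}$ (standard wave equation).
Data for $w$: $w(x,0) = e^{x}u(x,0) = \sin(4 x)$; $w_t(x,0) = e^{x}u_t(x,0) = 0$. The boundary conditions carry over: $w(0,t) = w(\pi,t) = 0$.
Separating variables: $w = \sum [A_n \cos(\omega_n t) + B_n \sin(\omega_n t)] \sin(nx)$, $\omega_n = 2n$. From ICs: $A_4=1$.
So $w(x,t) = \sin(4 x) \cos(8 t)$, and $u(x,t) = e^{-x}w(x,t)$.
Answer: $u(x, t) = e^{-x} \sin(4 x) \cos(8 t)$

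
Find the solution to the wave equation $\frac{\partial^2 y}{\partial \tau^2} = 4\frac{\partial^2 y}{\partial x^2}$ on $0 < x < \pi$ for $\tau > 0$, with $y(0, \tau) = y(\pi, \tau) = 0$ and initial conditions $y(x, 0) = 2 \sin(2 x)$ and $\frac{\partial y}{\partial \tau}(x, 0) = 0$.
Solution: Using separation of variables $y = X(x)T(\tau)$:
Eigenfunctions: $\sin(nx)$, $n = 1, 2, 3, \ldots$
General solution: $y(x, \tau) = \sum [A_n \cos(2n \tau) + B_n \sin(2n \tau)] \sin(nx)$
From $y(x,0) = 2 \sin(2 x)$: $A_2=2$. From $y_{\tau}(x,0) = 0$: all $B_n = 0$.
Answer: $y(x, \tau) = 2 \sin(2 x) \cos(4 \tau)$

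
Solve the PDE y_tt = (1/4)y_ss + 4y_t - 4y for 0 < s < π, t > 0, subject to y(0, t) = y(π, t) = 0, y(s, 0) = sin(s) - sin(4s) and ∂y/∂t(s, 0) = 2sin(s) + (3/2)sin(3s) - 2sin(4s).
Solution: Substitute y = exp(2t)u.
Then y_t = exp(2t)(u_t + 2u), y_tt = exp(2t)(u_tt + 4u_t + 4u), y_ss = exp(2t)u_ss; substituting and dividing by exp(2t), the lower-order terms cancel: u_tt = (1/4)u_ss (standard wave equation).
Data for u: u(s,0) = y(s,0) = sin(s) - sin(4s); u_t(s,0) = y_t(s,0) - 2y(s,0) = (3/2)sin(3s). The boundary conditions carry over: u(0,t) = u(π,t) = 0.
Separating variables: u = Σ [A_n cos(ω_n t) + B_n sin(ω_n t)] sin(ns), ω_n = n/2. From ICs (B_n = velocity coefficient / ω_n): A_1=1, A_4=-1, B_3=1.
So u(s,t) = sin(s)cos(t/2) + sin(3s)sin(3t/2) - sin(4s)cos(2t), and y(s,t) = exp(2t)u(s,t).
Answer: y(s, t) = exp(2t)sin(s)cos(t/2) + exp(2t)sin(3s)sin(3t/2) - exp(2t)sin(4s)cos(2t)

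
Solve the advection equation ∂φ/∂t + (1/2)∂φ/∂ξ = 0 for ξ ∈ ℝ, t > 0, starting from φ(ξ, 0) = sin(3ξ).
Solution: By characteristics (dξ/dt = 1/2), φ(ξ,t) = f(ξ - (1/2)t) with f = φ(·, 0).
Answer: φ(ξ, t) = -sin(3t/2 - 3ξ)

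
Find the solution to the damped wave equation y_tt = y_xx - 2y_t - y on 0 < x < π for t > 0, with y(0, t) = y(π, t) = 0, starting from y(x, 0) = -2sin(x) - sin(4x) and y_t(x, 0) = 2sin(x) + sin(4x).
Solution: Substitute y = exp(-t)u.
Then y_t = exp(-t)(u_t - u), y_tt = exp(-t)(u_tt - 2u_t + u), y_xx = exp(-t)u_xx; substituting and dividing by exp(-t), the lower-order terms cancel: u_tt = u_xx (standard wave equation).
Data for u: u(x,0) = y(x,0) = -2sin(x) - sin(4x); u_t(x,0) = y_t(x,0) + y(x,0) = 0. The boundary conditions carry over: u(0,t) = u(π,t) = 0.
Separating variables: u = Σ [A_n cos(ω_n t) + B_n sin(ω_n t)] sin(nx), ω_n = n. From ICs: A_1=-2, A_4=-1.
So u(x,t) = -2sin(x)cos(t) - sin(4x)cos(4t), and y(x,t) = exp(-t)u(x,t).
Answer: y(x, t) = -2exp(-t)sin(x)cos(t) - exp(-t)sin(4x)cos(4t)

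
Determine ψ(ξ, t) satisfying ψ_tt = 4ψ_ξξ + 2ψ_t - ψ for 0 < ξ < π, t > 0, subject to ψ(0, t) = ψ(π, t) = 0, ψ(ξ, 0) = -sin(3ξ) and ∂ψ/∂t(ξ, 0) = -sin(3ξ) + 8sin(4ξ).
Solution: Substitute ψ = exp(t)u, i.e. u = exp(-t)ψ.
By the product rule, ψ_t = exp(t)(u_t + u), ψ_tt = exp(t)(u_tt + 2u_t + u), ψ_ξξ = exp(t)u_ξξ.
Substituting into the PDE and dividing by exp(t): u_tt + 2u_t + u = 4u_ξξ + 2(u_t + u) - u.
The lower-order terms cancel, leaving the standard wave equation u_tt = 4u_ξξ.
Initial data for u: u(ξ,0) = ψ(ξ,0) = -sin(3ξ); u_t(ξ,0) = ψ_t(ξ,0) - ψ(ξ,0) = 8sin(4ξ). The boundary conditions carry over: u(0,t) = u(π,t) = 0.
Solve for u:
  Using separation of variables u = X(ξ)T(t):
  Eigenfunctions: sin(nξ), n = 1, 2, 3, ...
  General solution: u(ξ, t) = Σ [A_n cos(2n t) + B_n sin(2n t)] sin(nξ)
  From u(ξ,0) = -sin(3ξ): A_3=-1. From u_t(ξ,0) = 8sin(4ξ), using u_t(ξ,0) = Σ ω_n B_n sin(nξ) with ω_n = 2n: B_4 = 8/8 = 1.
Hence u(ξ,t) = sin(8t)sin(4ξ) - sin(3ξ)cos(6t).
Transform back: ψ(ξ,t) = exp(t)u(ξ,t).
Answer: ψ(ξ, t) = exp(t)sin(8t)sin(4ξ) - exp(t)sin(3ξ)cos(6t)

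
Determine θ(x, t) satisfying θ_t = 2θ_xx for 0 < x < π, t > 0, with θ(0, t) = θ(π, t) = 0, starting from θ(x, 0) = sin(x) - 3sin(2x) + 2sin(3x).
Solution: Using separation of variables θ = X(x)G(t):
Eigenfunctions: sin(nx), n = 1, 2, 3, ...
General solution: θ(x, t) = Σ c_n sin(nx) exp(-2n² t)
Matching θ(x,0) = sin(x) - 3sin(2x) + 2sin(3x) term by term: c_1=1, c_2=-3, c_3=2.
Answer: θ(x, t) = exp(-2t)sin(x) - 3exp(-8t)sin(2x) + 2exp(-18t)sin(3x)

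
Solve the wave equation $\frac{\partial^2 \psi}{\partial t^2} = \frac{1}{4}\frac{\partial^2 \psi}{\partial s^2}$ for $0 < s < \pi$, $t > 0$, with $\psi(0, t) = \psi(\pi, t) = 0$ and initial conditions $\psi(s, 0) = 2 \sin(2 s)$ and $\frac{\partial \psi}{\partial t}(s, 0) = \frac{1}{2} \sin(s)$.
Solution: Using separation of variables $\psi = X(s)T(t)$:
Eigenfunctions: $\sin(ns)$, $n = 1, 2, 3, \ldots$
General solution: $\psi(s, t) = \sum [A_n \cos(n t/2) + B_n \sin(n t/2)] \sin(ns)$
From $\psi(s,0) = 2 \sin(2 s)$: $A_2=2$. From $\psi_t(s,0) = \frac{1}{2} \sin(s)$, using $\psi_t(s,0) = \sum \omega_n B_n \sin(ns)$ with $\omega_n = n/2$: $B_1 = (1/2)/(1/2) = 1$.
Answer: $\psi(s, t) = \sin(s) \sin(t/2) + 2 \sin(2 s) \cos(t)$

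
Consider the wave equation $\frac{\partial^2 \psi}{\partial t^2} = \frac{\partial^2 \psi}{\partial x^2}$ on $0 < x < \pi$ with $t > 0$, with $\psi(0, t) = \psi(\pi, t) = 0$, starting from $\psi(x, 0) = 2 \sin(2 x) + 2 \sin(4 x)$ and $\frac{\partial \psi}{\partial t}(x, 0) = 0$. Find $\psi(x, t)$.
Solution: Using separation of variables $\psi = X(x)T(t)$:
Eigenfunctions: $\sin(nx)$, $n = 1, 2, 3, \ldots$
General solution: $\psi(x, t) = \sum [A_n \cos(n t) + B_n \sin(n t)] \sin(nx)$
From $\psi(x,0) = 2 \sin(2 x) + 2 \sin(4 x)$: $A_2=2, A_4=2$. From $\psi_t(x,0) = 0$: all $B_n = 0$.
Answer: $\psi(x, t) = 2 \sin(2 x) \cos(2 t) + 2 \sin(4 x) \cos(4 t)$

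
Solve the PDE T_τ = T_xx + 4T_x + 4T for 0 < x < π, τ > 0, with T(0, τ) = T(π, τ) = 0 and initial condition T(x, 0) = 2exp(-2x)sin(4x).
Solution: Substitute T = exp(-2x)u, i.e. u = exp(2x)T.
By the product rule, T_x = exp(-2x)(u_x - 2u), T_xx = exp(-2x)(u_xx - 4u_x + 4u), T_τ = exp(-2x)u_τ.
Substituting into the PDE and dividing by exp(-2x): u_τ = (u_xx - 4u_x + 4u) + 4(u_x - 2u) + 4u.
The lower-order terms cancel, leaving the standard heat equation u_τ = u_xx.
Initial data for u: u(x,0) = exp(2x)T(x,0) = 2sin(4x). The boundary conditions carry over: u(0,τ) = u(π,τ) = 0.
Solve for u:
  Using separation of variables u = X(x)G(τ):
  Eigenfunctions: sin(nx), n = 1, 2, 3, ...
  General solution: u(x, τ) = Σ c_n sin(nx) exp(-n² τ)
  Matching u(x,0) = 2sin(4x) term by term: c_4=2.
Hence u(x,τ) = 2exp(-16τ)sin(4x).
Transform back: T(x,τ) = exp(-2x)u(x,τ).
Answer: T(x, τ) = 2exp(-2x)exp(-16τ)sin(4x)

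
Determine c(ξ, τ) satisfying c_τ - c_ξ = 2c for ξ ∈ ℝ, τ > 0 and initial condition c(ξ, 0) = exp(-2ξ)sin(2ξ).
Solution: Substitute c = exp(-2ξ)u, i.e. u = exp(2ξ)c.
By the product rule, c_ξ = exp(-2ξ)(u_ξ - 2u), c_τ = exp(-2ξ)u_τ.
Substituting into the PDE and dividing by exp(-2ξ): u_τ - (u_ξ - 2u) = 2u.
The lower-order terms cancel, leaving the standard advection equation u_τ - u_ξ = 0.
Initial data for u: u(ξ,0) = exp(2ξ)c(ξ,0) = sin(2ξ).
Solve for u:
  By method of characteristics (waves move left with speed 1):
  Along characteristics ξ + τ = const, u is constant, so u(ξ,τ) = f(ξ + τ) with f = u(·, 0).
Hence u(ξ,τ) = sin(2ξ + 2τ).
Transform back: c(ξ,τ) = exp(-2ξ)u(ξ,τ).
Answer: c(ξ, τ) = exp(-2ξ)sin(2ξ + 2τ)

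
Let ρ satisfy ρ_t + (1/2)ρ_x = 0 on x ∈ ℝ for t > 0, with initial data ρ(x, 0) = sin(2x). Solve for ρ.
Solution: By method of characteristics (waves move right with speed 1/2):
Along characteristics x - (1/2)t = const, ρ is constant, so ρ(x,t) = f(x - (1/2)t) with f = ρ(·, 0).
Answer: ρ(x, t) = -sin(t - 2x)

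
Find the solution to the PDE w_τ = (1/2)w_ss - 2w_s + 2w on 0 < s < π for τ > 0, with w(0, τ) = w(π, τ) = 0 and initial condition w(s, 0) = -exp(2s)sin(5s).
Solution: Substitute w = exp(2s)u.
Then w_s = exp(2s)(u_s + 2u), w_ss = exp(2s)(u_ss + 4u_s + 4u), w_τ = exp(2s)u_τ; substituting and dividing by exp(2s), the lower-order terms cancel: u_τ = (1/2)u_ss (standard heat equation).
Data for u: u(s,0) = exp(-2s)w(s,0) = -sin(5s). The boundary conditions carry over: u(0,τ) = u(π,τ) = 0.
Separating variables: u = Σ c_n exp(-n²τ/2) sin(ns). From u(s,0) = -sin(5s): c_5=-1.
So u(s,τ) = -exp(-25τ/2)sin(5s), and w(s,τ) = exp(2s)u(s,τ).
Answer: w(s, τ) = -exp(2s)exp(-25τ/2)sin(5s)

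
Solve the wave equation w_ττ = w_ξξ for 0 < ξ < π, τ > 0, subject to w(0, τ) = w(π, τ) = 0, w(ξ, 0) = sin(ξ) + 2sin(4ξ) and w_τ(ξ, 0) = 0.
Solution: Using separation of variables w = X(ξ)T(τ):
Eigenfunctions: sin(nξ), n = 1, 2, 3, ...
General solution: w(ξ, τ) = Σ [A_n cos(n τ) + B_n sin(n τ)] sin(nξ)
From w(ξ,0) = sin(ξ) + 2sin(4ξ): A_1=1, A_4=2. From w_τ(ξ,0) = 0: all B_n = 0.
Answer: w(ξ, τ) = sin(ξ)cos(τ) + 2sin(4ξ)cos(4τ)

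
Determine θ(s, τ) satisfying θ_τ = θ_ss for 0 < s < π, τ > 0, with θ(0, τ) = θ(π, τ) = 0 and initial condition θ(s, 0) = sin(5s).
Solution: Using separation of variables θ = X(s)G(τ):
Eigenfunctions: sin(ns), n = 1, 2, 3, ...
General solution: θ(s, τ) = Σ c_n sin(ns) exp(-n² τ)
Matching θ(s,0) = sin(5s) term by term: c_5=1.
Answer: θ(s, τ) = exp(-25τ)sin(5s)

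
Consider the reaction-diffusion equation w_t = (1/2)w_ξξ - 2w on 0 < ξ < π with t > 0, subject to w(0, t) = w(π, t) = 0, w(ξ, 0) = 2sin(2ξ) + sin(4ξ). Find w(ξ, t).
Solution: Substitute w = exp(-2t)u.
Then w_t = exp(-2t)(u_t - 2u), w_ξξ = exp(-2t)u_ξξ; substituting and dividing by exp(-2t), the lower-order terms cancel: u_t = (1/2)u_ξξ (standard heat equation).
Data for u: u(ξ,0) = w(ξ,0) = 2sin(2ξ) + sin(4ξ). The boundary conditions carry over: u(0,t) = u(π,t) = 0.
Separating variables: u = Σ c_n exp(-n²t/2) sin(nξ). From u(ξ,0) = 2sin(2ξ) + sin(4ξ): c_2=2, c_4=1.
So u(ξ,t) = 2exp(-2t)sin(2ξ) + exp(-8t)sin(4ξ), and w(ξ,t) = exp(-2t)u(ξ,t).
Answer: w(ξ, t) = 2exp(-4t)sin(2ξ) + exp(-10t)sin(4ξ)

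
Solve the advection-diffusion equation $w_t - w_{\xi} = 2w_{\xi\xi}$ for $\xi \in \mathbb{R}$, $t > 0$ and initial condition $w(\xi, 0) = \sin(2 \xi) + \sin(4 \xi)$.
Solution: Moving frame: $\eta = \xi + t$, $\sigma = t$, $w = u(\eta,\sigma)$, so $w_t = u_{\sigma} + u_{\eta}$ and $w_{\xi\xi} = u_{\eta\eta}$.
Hence $w_t - w_{\xi} = u_{\sigma}$ and the PDE becomes the heat equation $u_{\sigma} = 2u_{\eta\eta}$ on $\eta \in \mathbb{R}$.
Initial data: $u(\eta,0) = w(\eta,0) = \sin(2 \eta) + \sin(4 \eta)$. Each mode $\sin(n\eta)$ decays as $e^{-2n^2\sigma}$ on $\mathbb{R}$, so $u(\eta,\sigma) = \sum c_n e^{-2n^2\sigma} \sin(n\eta)$ with $c_2=1, c_4=1$: $u(\eta,\sigma) = e^{-8 \sigma} \sin(2 \eta) + e^{-32 \sigma} \sin(4 \eta)$.
Substituting back: $w(\xi,t) = u(\xi + t, t)$.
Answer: $w(\xi, t) = e^{-8 t} \sin(2 \xi + 2 t) + e^{-32 t} \sin(4 \xi + 4 t)$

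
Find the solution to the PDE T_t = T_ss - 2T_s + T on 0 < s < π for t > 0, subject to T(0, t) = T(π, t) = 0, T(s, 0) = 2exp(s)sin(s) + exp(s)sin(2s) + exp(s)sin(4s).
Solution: Substitute T = exp(s)u.
Then T_s = exp(s)(u_s + u), T_ss = exp(s)(u_ss + 2u_s + u), T_t = exp(s)u_t; substituting and dividing by exp(s), the lower-order terms cancel: u_t = u_ss (standard heat equation).
Data for u: u(s,0) = exp(-s)T(s,0) = 2sin(s) + sin(2s) + sin(4s). The boundary conditions carry over: u(0,t) = u(π,t) = 0.
Separating variables: u = Σ c_n exp(-n²t) sin(ns). From u(s,0) = 2sin(s) + sin(2s) + sin(4s): c_1=2, c_2=1, c_4=1.
So u(s,t) = 2exp(-t)sin(s) + exp(-4t)sin(2s) + exp(-16t)sin(4s), and T(s,t) = exp(s)u(s,t).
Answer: T(s, t) = 2exp(s)exp(-t)sin(s) + exp(s)exp(-4t)sin(2s) + exp(s)exp(-16t)sin(4s)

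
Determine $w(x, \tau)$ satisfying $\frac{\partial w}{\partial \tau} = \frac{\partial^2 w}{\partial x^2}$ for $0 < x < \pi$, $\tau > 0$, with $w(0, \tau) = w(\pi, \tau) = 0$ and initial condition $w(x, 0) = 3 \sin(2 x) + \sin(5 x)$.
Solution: Separating variables: $w = \sum c_n e^{-n^2\tau} \sin(nx)$. From $w(x,0) = 3 \sin(2 x) + \sin(5 x)$: $c_2=3, c_5=1$.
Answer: $w(x, \tau) = 3 e^{-4 \tau} \sin(2 x) + e^{-25 \tau} \sin(5 x)$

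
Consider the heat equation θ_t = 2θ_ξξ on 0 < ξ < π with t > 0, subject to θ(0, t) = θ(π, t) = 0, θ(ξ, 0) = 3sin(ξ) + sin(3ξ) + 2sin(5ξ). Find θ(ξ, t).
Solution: Separating variables: θ = Σ c_n exp(-2n²t) sin(nξ). From θ(ξ,0) = 3sin(ξ) + sin(3ξ) + 2sin(5ξ): c_1=3, c_3=1, c_5=2.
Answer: θ(ξ, t) = 3exp(-2t)sin(ξ) + exp(-18t)sin(3ξ) + 2exp(-50t)sin(5ξ)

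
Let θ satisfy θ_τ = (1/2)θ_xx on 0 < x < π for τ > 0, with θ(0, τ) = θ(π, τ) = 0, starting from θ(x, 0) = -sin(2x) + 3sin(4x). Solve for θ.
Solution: Using separation of variables θ = X(x)G(τ):
Eigenfunctions: sin(nx), n = 1, 2, 3, ...
General solution: θ(x, τ) = Σ c_n sin(nx) exp(-n² τ/2)
Matching θ(x,0) = -sin(2x) + 3sin(4x) term by term: c_2=-1, c_4=3.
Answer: θ(x, τ) = -exp(-2τ)sin(2x) + 3exp(-8τ)sin(4x)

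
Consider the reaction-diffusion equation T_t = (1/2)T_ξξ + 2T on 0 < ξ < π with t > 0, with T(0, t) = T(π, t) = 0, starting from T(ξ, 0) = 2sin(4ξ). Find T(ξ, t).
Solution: Substitute T = exp(2t)u, i.e. u = exp(-2t)T.
By the product rule, T_t = exp(2t)(u_t + 2u), T_ξξ = exp(2t)u_ξξ.
Substituting into the PDE and dividing by exp(2t): u_t + 2u = (1/2)u_ξξ + 2u.
The lower-order terms cancel, leaving the standard heat equation u_t = (1/2)u_ξξ.
Initial data for u: u(ξ,0) = T(ξ,0) = 2sin(4ξ). The boundary conditions carry over: u(0,t) = u(π,t) = 0.
Solve for u:
  Using separation of variables u = X(ξ)G(t):
  Eigenfunctions: sin(nξ), n = 1, 2, 3, ...
  General solution: u(ξ, t) = Σ c_n sin(nξ) exp(-n² t/2)
  Matching u(ξ,0) = 2sin(4ξ) term by term: c_4=2.
Hence u(ξ,t) = 2exp(-8t)sin(4ξ).
Transform back: T(ξ,t) = exp(2t)u(ξ,t).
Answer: T(ξ, t) = 2exp(-6t)sin(4ξ)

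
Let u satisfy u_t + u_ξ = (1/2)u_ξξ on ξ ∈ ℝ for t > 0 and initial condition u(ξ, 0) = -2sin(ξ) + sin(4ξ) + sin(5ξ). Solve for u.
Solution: Moving frame: η = ξ - t, σ = t, u = w(η,σ), so u_t = w_σ - w_η and u_ξξ = w_ηη.
Hence u_t + u_ξ = w_σ and the PDE becomes the heat equation w_σ = (1/2)w_ηη on η ∈ ℝ.
Initial data: w(η,0) = u(η,0) = -2sin(η) + sin(4η) + sin(5η). Each mode sin(nη) decays as exp(-n²σ/2) on ℝ, so w(η,σ) = Σ c_n exp(-n²σ/2) sin(nη) with c_1=-2, c_4=1, c_5=1: w(η,σ) = exp(-8σ)sin(4η) - 2exp(-σ/2)sin(η) + exp(-25σ/2)sin(5η).
Substituting back: u(ξ,t) = w(ξ - t, t).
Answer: u(ξ, t) = -exp(-8t)sin(4t - 4ξ) + 2exp(-t/2)sin(t - ξ) - exp(-25t/2)sin(5t - 5ξ)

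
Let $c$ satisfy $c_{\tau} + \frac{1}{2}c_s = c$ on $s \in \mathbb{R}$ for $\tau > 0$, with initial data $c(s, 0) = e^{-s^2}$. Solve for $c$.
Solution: Substitute $c = e^{\tau}u$.
Then $c_{\tau} = e^{\tau}(u_{\tau} + u)$, $c_s = e^{\tau}u_s$; substituting and dividing by $e^{\tau}$, the lower-order terms cancel: $u_{\tau} + \frac{1}{2}u_s = 0$ (standard advection equation).
Data for $u$: $u(s,0) = c(s,0) = e^{-s^2}$.
By characteristics ($ds/d\tau = 1/2$), $u(s,\tau) = f(s - \frac{1}{2}\tau)$ with $f = u( \cdot , 0)$.
So $u(s,\tau) = e^{-(s - \tau/2)^2}$, and $c(s,\tau) = e^{\tau}u(s,\tau)$.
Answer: $c(s, \tau) = e^{\tau} e^{-(-\tau/2 + s)^2}$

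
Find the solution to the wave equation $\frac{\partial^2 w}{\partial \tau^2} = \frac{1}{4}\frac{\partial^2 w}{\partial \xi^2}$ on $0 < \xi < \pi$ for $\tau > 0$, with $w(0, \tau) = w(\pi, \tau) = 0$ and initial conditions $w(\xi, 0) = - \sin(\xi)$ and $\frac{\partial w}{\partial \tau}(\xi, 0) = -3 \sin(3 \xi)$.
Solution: Using separation of variables $w = X(\xi)T(\tau)$:
Eigenfunctions: $\sin(n\xi)$, $n = 1, 2, 3, \ldots$
General solution: $w(\xi, \tau) = \sum [A_n \cos(n \tau/2) + B_n \sin(n \tau/2)] \sin(n\xi)$
From $w(\xi,0) = - \sin(\xi)$: $A_1=-1$. From $w_{\tau}(\xi,0) = -3 \sin(3 \xi)$, using $w_{\tau}(\xi,0) = \sum \omega_n B_n \sin(n\xi)$ with $\omega_n = n/2$: $B_3 = (-3)/(3/2) = -2$.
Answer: $w(\xi, \tau) = -2 \sin(3 \tau/2) \sin(3 \xi) -  \sin(\xi) \cos(\tau/2)$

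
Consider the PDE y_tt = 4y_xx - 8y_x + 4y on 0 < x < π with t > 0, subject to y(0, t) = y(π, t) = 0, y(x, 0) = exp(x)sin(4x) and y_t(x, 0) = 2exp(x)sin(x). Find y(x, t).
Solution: Substitute y = exp(x)u, i.e. u = exp(-x)y.
By the product rule, y_x = exp(x)(u_x + u), y_xx = exp(x)(u_xx + 2u_x + u), y_tt = exp(x)u_tt.
Substituting into the PDE and dividing by exp(x): u_tt = 4(u_xx + 2u_x + u) - 8(u_x + u) + 4u.
The lower-order terms cancel, leaving the standard wave equation u_tt = 4u_xx.
Initial data for u: u(x,0) = exp(-x)y(x,0) = sin(4x); u_t(x,0) = exp(-x)y_t(x,0) = 2sin(x). The boundary conditions carry over: u(0,t) = u(π,t) = 0.
Solve for u:
  Using separation of variables u = X(x)T(t):
  Eigenfunctions: sin(nx), n = 1, 2, 3, ...
  General solution: u(x, t) = Σ [A_n cos(2n t) + B_n sin(2n t)] sin(nx)
  From u(x,0) = sin(4x): A_4=1. From u_t(x,0) = 2sin(x), using u_t(x,0) = Σ ω_n B_n sin(nx) with ω_n = 2n: B_1 = 2/2 = 1.
Hence u(x,t) = sin(2t)sin(x) + sin(4x)cos(8t).
Transform back: y(x,t) = exp(x)u(x,t).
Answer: y(x, t) = exp(x)sin(2t)sin(x) + exp(x)sin(4x)cos(8t)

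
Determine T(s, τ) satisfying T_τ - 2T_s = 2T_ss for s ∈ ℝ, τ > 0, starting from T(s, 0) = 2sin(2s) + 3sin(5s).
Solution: Moving frame: η = s + 2τ, σ = τ, T = u(η,σ), so T_τ = u_σ + 2u_η and T_ss = u_ηη.
Hence T_τ - 2T_s = u_σ and the PDE becomes the heat equation u_σ = 2u_ηη on η ∈ ℝ.
Initial data: u(η,0) = T(η,0) = 2sin(2η) + 3sin(5η). Each mode sin(nη) decays as exp(-2n²σ) on ℝ, so u(η,σ) = Σ c_n exp(-2n²σ) sin(nη) with c_2=2, c_5=3: u(η,σ) = 2exp(-8σ)sin(2η) + 3exp(-50σ)sin(5η).
Substituting back: T(s,τ) = u(s + 2τ, τ).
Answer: T(s, τ) = 2exp(-8τ)sin(2s + 4τ) + 3exp(-50τ)sin(5s + 10τ)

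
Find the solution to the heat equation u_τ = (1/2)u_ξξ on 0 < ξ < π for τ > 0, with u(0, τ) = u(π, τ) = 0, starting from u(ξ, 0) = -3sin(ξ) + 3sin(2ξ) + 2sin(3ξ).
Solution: Separating variables: u = Σ c_n exp(-n²τ/2) sin(nξ). From u(ξ,0) = -3sin(ξ) + 3sin(2ξ) + 2sin(3ξ): c_1=-3, c_2=3, c_3=2.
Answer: u(ξ, τ) = 3exp(-2τ)sin(2ξ) - 3exp(-τ/2)sin(ξ) + 2exp(-9τ/2)sin(3ξ)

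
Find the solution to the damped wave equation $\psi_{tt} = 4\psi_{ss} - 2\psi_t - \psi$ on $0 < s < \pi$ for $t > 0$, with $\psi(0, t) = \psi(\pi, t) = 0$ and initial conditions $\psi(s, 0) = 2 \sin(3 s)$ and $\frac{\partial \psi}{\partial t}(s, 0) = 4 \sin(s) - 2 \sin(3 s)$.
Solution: Substitute $\psi = e^{-t}u$.
Then $\psi_t = e^{-t}(u_t - u)$, $\psi_{tt} = e^{-t}(u_{tt} - 2u_t + u)$, $\psi_{ss} = e^{-t}u_{ss}$; substituting and dividing by $e^{-t}$, the lower-order terms cancel: $u_{tt} = 4u_{ss}$ (standard wave equation).
Data for $u$: $u(s,0) = \psi(s,0) = 2 \sin(3 s)$; $u_t(s,0) = \psi_t(s,0) + \psi(s,0) = 4 \sin(s)$. The boundary conditions carry over: $u(0,t) = u(\pi,t) = 0$.
Separating variables: $u = \sum [A_n \cos(\omega_n t) + B_n \sin(\omega_n t)] \sin(ns)$, $\omega_n = 2n$. From ICs ($B_n$ = velocity coefficient / $\omega_n$): $A_3=2, B_1=2$.
So $u(s,t) = 2 \sin(s) \sin(2 t) + 2 \sin(3 s) \cos(6 t)$, and $\psi(s,t) = e^{-t}u(s,t)$.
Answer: $\psi(s, t) = 2 e^{-t} \sin(s) \sin(2 t) + 2 e^{-t} \sin(3 s) \cos(6 t)$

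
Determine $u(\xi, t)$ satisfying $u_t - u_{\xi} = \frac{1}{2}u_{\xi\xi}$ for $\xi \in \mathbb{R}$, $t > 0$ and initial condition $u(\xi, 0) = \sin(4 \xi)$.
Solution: Change to a moving frame: let $\eta = \xi + t$, $\sigma = t$ and write $u(\xi,t) = w(\eta,\sigma)$.
By the chain rule $u_t = w_{\sigma} + w_{\eta}$, $u_{\xi} = w_{\eta}$, $u_{\xi\xi} = w_{\eta\eta}$.
Then $u_t - u_{\xi} = w_{\sigma}$: the advection term cancels and the PDE becomes the heat equation $w_{\sigma} = \frac{1}{2}w_{\eta\eta}$ on $\eta \in \mathbb{R}$.
Initial data: $w(\eta,0) = u(\eta,0) = \sin(4 \eta)$.
On $\eta \in \mathbb{R}$ each mode satisfies $(\sin(n\eta))'' = -n^2 \sin(n\eta)$, so $e^{-n^2\sigma/2} \sin(n\eta)$ solves the heat equation; by superposition $w(\eta,\sigma) = \sum c_n e^{-n^2\sigma/2} \sin(n\eta)$.
Reading off the coefficients: $c_4=1$, so $w(\eta,\sigma) = e^{-8 \sigma} \sin(4 \eta)$.
Substituting back $\eta = \xi + t$, $\sigma = t$: $u(\xi,t) = w(\xi + t, t)$.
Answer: $u(\xi, t) = e^{-8 t} \sin(4 \xi + 4 t)$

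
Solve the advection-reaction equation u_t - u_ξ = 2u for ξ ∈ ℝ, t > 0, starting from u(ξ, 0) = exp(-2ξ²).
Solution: Substitute u = exp(2t)w, i.e. w = exp(-2t)u.
By the product rule, u_t = exp(2t)(w_t + 2w), u_ξ = exp(2t)w_ξ.
Substituting into the PDE and dividing by exp(2t): w_t + 2w - w_ξ = 2w.
The lower-order terms cancel, leaving the standard advection equation w_t - w_ξ = 0.
Initial data for w: w(ξ,0) = u(ξ,0) = exp(-2ξ²).
Solve for w:
  By method of characteristics (waves move left with speed 1):
  Along characteristics ξ + t = const, w is constant, so w(ξ,t) = f(ξ + t) with f = w(·, 0).
Hence w(ξ,t) = exp(-2(t + ξ)²).
Transform back: u(ξ,t) = exp(2t)w(ξ,t).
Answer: u(ξ, t) = exp(2t)exp(-2(t + ξ)²)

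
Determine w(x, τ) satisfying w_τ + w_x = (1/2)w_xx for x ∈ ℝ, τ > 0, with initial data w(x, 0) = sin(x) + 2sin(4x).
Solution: Moving frame: η = x - τ, σ = τ, w = u(η,σ), so w_τ = u_σ - u_η and w_xx = u_ηη.
Hence w_τ + w_x = u_σ and the PDE becomes the heat equation u_σ = (1/2)u_ηη on η ∈ ℝ.
Initial data: u(η,0) = w(η,0) = sin(η) + 2sin(4η). Each mode sin(nη) decays as exp(-n²σ/2) on ℝ, so u(η,σ) = Σ c_n exp(-n²σ/2) sin(nη) with c_1=1, c_4=2: u(η,σ) = 2exp(-8σ)sin(4η) + exp(-σ/2)sin(η).
Substituting back: w(x,τ) = u(x - τ, τ).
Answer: w(x, τ) = 2exp(-8τ)sin(4x - 4τ) + exp(-τ/2)sin(x - τ)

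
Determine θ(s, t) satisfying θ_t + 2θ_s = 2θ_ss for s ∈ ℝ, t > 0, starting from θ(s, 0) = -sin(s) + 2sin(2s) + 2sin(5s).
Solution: Moving frame: η = s - 2t, σ = t, θ = u(η,σ), so θ_t = u_σ - 2u_η and θ_ss = u_ηη.
Hence θ_t + 2θ_s = u_σ and the PDE becomes the heat equation u_σ = 2u_ηη on η ∈ ℝ.
Initial data: u(η,0) = θ(η,0) = -sin(η) + 2sin(2η) + 2sin(5η). Each mode sin(nη) decays as exp(-2n²σ) on ℝ, so u(η,σ) = Σ c_n exp(-2n²σ) sin(nη) with c_1=-1, c_2=2, c_5=2: u(η,σ) = -exp(-2σ)sin(η) + 2exp(-8σ)sin(2η) + 2exp(-50σ)sin(5η).
Substituting back: θ(s,t) = u(s - 2t, t).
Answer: θ(s, t) = -exp(-2t)sin(s - 2t) + 2exp(-8t)sin(2s - 4t) + 2exp(-50t)sin(5s - 10t)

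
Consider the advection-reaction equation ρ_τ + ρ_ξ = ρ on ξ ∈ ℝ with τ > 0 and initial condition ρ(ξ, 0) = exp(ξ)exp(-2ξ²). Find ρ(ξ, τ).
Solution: Substitute ρ = exp(ξ)u, i.e. u = exp(-ξ)ρ.
By the product rule, ρ_ξ = exp(ξ)(u_ξ + u), ρ_τ = exp(ξ)u_τ.
Substituting into the PDE and dividing by exp(ξ): u_τ + (u_ξ + u) = u.
The lower-order terms cancel, leaving the standard advection equation u_τ + u_ξ = 0.
Initial data for u: u(ξ,0) = exp(-ξ)ρ(ξ,0) = exp(-2ξ²).
Solve for u:
  By method of characteristics (waves move right with speed 1):
  Along characteristics ξ - τ = const, u is constant, so u(ξ,τ) = f(ξ - τ) with f = u(·, 0).
Hence u(ξ,τ) = exp(-2(ξ - τ)²).
Transform back: ρ(ξ,τ) = exp(ξ)u(ξ,τ).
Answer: ρ(ξ, τ) = exp(ξ)exp(-2(ξ - τ)²)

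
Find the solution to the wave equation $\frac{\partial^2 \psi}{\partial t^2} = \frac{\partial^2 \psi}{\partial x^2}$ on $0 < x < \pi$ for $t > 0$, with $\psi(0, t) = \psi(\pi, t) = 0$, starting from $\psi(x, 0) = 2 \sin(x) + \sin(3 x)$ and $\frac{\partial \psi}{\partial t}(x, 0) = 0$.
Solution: Using separation of variables $\psi = X(x)T(t)$:
Eigenfunctions: $\sin(nx)$, $n = 1, 2, 3, \ldots$
General solution: $\psi(x, t) = \sum [A_n \cos(n t) + B_n \sin(n t)] \sin(nx)$
From $\psi(x,0) = 2 \sin(x) + \sin(3 x)$: $A_1=2, A_3=1$. From $\psi_t(x,0) = 0$: all $B_n = 0$.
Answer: $\psi(x, t) = 2 \sin(x) \cos(t) + \sin(3 x) \cos(3 t)$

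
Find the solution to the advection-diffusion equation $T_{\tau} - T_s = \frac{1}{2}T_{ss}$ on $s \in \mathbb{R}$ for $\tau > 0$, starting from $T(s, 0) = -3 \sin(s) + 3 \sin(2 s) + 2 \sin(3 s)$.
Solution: Change to a moving frame: let $\eta = s + \tau$, $\sigma = \tau$ and write $T(s,\tau) = u(\eta,\sigma)$.
By the chain rule $T_{\tau} = u_{\sigma} + u_{\eta}$, $T_s = u_{\eta}$, $T_{ss} = u_{\eta\eta}$.
Then $T_{\tau} - T_s = u_{\sigma}$: the advection term cancels and the PDE becomes the heat equation $u_{\sigma} = \frac{1}{2}u_{\eta\eta}$ on $\eta \in \mathbb{R}$.
Initial data: $u(\eta,0) = T(\eta,0) = -3 \sin(\eta) + 3 \sin(2 \eta) + 2 \sin(3 \eta)$.
On $\eta \in \mathbb{R}$ each mode satisfies $(\sin(n\eta))'' = -n^2 \sin(n\eta)$, so $e^{-n^2\sigma/2} \sin(n\eta)$ solves the heat equation; by superposition $u(\eta,\sigma) = \sum c_n e^{-n^2\sigma/2} \sin(n\eta)$.
Reading off the coefficients: $c_1=-3, c_2=3, c_3=2$, so $u(\eta,\sigma) = 3 e^{-2 \sigma} \sin(2 \eta) - 3 e^{-\sigma/2} \sin(\eta) + 2 e^{-9 \sigma/2} \sin(3 \eta)$.
Substituting back $\eta = s + \tau$, $\sigma = \tau$: $T(s,\tau) = u(s + \tau, \tau)$.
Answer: $T(s, \tau) = 3 e^{-2 \tau} \sin(2 \tau + 2 s) - 3 e^{-\tau/2} \sin(\tau + s) + 2 e^{-9 \tau/2} \sin(3 \tau + 3 s)$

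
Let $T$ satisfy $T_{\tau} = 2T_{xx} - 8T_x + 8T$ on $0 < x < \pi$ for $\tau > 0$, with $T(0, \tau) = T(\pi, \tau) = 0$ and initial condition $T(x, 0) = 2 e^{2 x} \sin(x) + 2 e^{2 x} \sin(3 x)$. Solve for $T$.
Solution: Substitute $T = e^{2x}u$.
Then $T_x = e^{2x}(u_x + 2u)$, $T_{xx} = e^{2x}(u_{xx} + 4u_x + 4u)$, $T_{\tau} = e^{2x}u_{\tau}$; substituting and dividing by $e^{2x}$, the lower-order terms cancel: $u_{\tau} = 2u_{xx}$ (standard heat equation).
Data for $u$: $u(x,0) = e^{-2x}T(x,0) = 2 \sin(x) + 2 \sin(3 x)$. The boundary conditions carry over: $u(0,\tau) = u(\pi,\tau) = 0$.
Separating variables: $u = \sum c_n e^{-2n^2\tau} \sin(nx)$. From $u(x,0) = 2 \sin(x) + 2 \sin(3 x)$: $c_1=2, c_3=2$.
So $u(x,\tau) = 2 e^{-2 \tau} \sin(x) + 2 e^{-18 \tau} \sin(3 x)$, and $T(x,\tau) = e^{2x}u(x,\tau)$.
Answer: $T(x, \tau) = 2 e^{-2 \tau} e^{2 x} \sin(x) + 2 e^{-18 \tau} e^{2 x} \sin(3 x)$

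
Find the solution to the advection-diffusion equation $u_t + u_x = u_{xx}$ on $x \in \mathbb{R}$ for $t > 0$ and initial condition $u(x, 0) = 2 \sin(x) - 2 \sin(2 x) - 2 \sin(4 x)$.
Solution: Change to a moving frame: let $\eta = x - t$, $\sigma = t$ and write $u(x,t) = w(\eta,\sigma)$.
By the chain rule $u_t = w_{\sigma} - w_{\eta}$, $u_x = w_{\eta}$, $u_{xx} = w_{\eta\eta}$.
Then $u_t + u_x = w_{\sigma}$: the advection term cancels and the PDE becomes the heat equation $w_{\sigma} = w_{\eta\eta}$ on $\eta \in \mathbb{R}$.
Initial data: $w(\eta,0) = u(\eta,0) = 2 \sin(\eta) - 2 \sin(2 \eta) - 2 \sin(4 \eta)$.
On $\eta \in \mathbb{R}$ each mode satisfies $(\sin(n\eta))'' = -n^2 \sin(n\eta)$, so $e^{-n^2\sigma} \sin(n\eta)$ solves the heat equation; by superposition $w(\eta,\sigma) = \sum c_n e^{-n^2\sigma} \sin(n\eta)$.
Reading off the coefficients: $c_1=2, c_2=-2, c_4=-2$, so $w(\eta,\sigma) = 2 e^{-\sigma} \sin(\eta) - 2 e^{-4 \sigma} \sin(2 \eta) - 2 e^{-16 \sigma} \sin(4 \eta)$.
Substituting back $\eta = x - t$, $\sigma = t$: $u(x,t) = w(x - t, t)$.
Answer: $u(x, t) = -2 e^{-t} \sin(t - x) + 2 e^{-4 t} \sin(2 t - 2 x) + 2 e^{-16 t} \sin(4 t - 4 x)$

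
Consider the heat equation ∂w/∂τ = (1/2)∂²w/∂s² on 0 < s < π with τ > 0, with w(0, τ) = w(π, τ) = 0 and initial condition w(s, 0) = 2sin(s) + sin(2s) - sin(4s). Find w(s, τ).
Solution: Separating variables: w = Σ c_n exp(-n²τ/2) sin(ns). From w(s,0) = 2sin(s) + sin(2s) - sin(4s): c_1=2, c_2=1, c_4=-1.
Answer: w(s, τ) = exp(-2τ)sin(2s) - exp(-8τ)sin(4s) + 2exp(-τ/2)sin(s)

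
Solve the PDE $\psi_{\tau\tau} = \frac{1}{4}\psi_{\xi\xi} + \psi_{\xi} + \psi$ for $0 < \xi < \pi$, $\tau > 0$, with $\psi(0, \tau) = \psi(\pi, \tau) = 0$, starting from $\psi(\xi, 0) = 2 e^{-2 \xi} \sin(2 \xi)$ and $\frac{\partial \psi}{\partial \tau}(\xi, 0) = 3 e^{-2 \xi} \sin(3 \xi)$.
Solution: Substitute $\psi = e^{-2\xi}u$, i.e. $u = e^{2\xi}\psi$.
By the product rule, $\psi_{\xi} = e^{-2\xi}(u_{\xi} - 2u)$, $\psi_{\xi\xi} = e^{-2\xi}(u_{\xi\xi} - 4u_{\xi} + 4u)$, $\psi_{\tau\tau} = e^{-2\xi}u_{\tau\tau}$.
Substituting into the PDE and dividing by $e^{-2\xi}$: $u_{\tau\tau} = \frac{1}{4}(u_{\xi\xi} - 4u_{\xi} + 4u) + (u_{\xi} - 2u) + u$.
The lower-order terms cancel, leaving the standard wave equation $u_{\tau\tau} = \frac{1}{4}u_{\xi\xi}$.
Initial data for $u$: $u(\xi,0) = e^{2\xi}\psi(\xi,0) = 2 \sin(2 \xi)$; $u_{\tau}(\xi,0) = e^{2\xi}\psi_{\tau}(\xi,0) = 3 \sin(3 \xi)$. The boundary conditions carry over: $u(0,\tau) = u(\pi,\tau) = 0$.
Solve for $u$:
  Using separation of variables $u = X(\xi)T(\tau)$:
  Eigenfunctions: $\sin(n\xi)$, $n = 1, 2, 3, \ldots$
  General solution: $u(\xi, \tau) = \sum [A_n \cos(n \tau/2) + B_n \sin(n \tau/2)] \sin(n\xi)$
  From $u(\xi,0) = 2 \sin(2 \xi)$: $A_2=2$. From $u_{\tau}(\xi,0) = 3 \sin(3 \xi)$, using $u_{\tau}(\xi,0) = \sum \omega_n B_n \sin(n\xi)$ with $\omega_n = n/2$: $B_3 = 3/(3/2) = 2$.
Hence $u(\xi,\tau) = 2 \sin(2 \xi) \cos(\tau) + 2 \sin(3 \xi) \sin(3 \tau/2)$.
Transform back: $\psi(\xi,\tau) = e^{-2\xi}u(\xi,\tau)$.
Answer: $\psi(\xi, \tau) = 2 e^{-2 \xi} \sin(3 \tau/2) \sin(3 \xi) + 2 e^{-2 \xi} \sin(2 \xi) \cos(\tau)$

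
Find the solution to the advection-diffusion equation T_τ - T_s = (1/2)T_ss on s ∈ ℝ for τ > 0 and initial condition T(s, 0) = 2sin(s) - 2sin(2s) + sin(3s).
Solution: Change to a moving frame: let η = s + τ, σ = τ and write T(s,τ) = u(η,σ).
By the chain rule T_τ = u_σ + u_η, T_s = u_η, T_ss = u_ηη.
Then T_τ - T_s = u_σ: the advection term cancels and the PDE becomes the heat equation u_σ = (1/2)u_ηη on η ∈ ℝ.
Initial data: u(η,0) = T(η,0) = 2sin(η) - 2sin(2η) + sin(3η).
On η ∈ ℝ each mode satisfies (sin(nη))″ = -n² sin(nη), so exp(-n²σ/2) sin(nη) solves the heat equation; by superposition u(η,σ) = Σ c_n exp(-n²σ/2) sin(nη).
Reading off the coefficients: c_1=2, c_2=-2, c_3=1, so u(η,σ) = -2exp(-2σ)sin(2η) + 2exp(-σ/2)sin(η) + exp(-9σ/2)sin(3η).
Substituting back η = s + τ, σ = τ: T(s,τ) = u(s + τ, τ).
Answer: T(s, τ) = -2exp(-2τ)sin(2s + 2τ) + 2exp(-τ/2)sin(s + τ) + exp(-9τ/2)sin(3s + 3τ)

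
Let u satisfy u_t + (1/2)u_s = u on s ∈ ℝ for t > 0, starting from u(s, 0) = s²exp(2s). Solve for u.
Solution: Substitute u = exp(2s)w, i.e. w = exp(-2s)u.
By the product rule, u_s = exp(2s)(w_s + 2w), u_t = exp(2s)w_t.
Substituting into the PDE and dividing by exp(2s): w_t + (1/2)(w_s + 2w) = w.
The lower-order terms cancel, leaving the standard advection equation w_t + (1/2)w_s = 0.
Initial data for w: w(s,0) = exp(-2s)u(s,0) = s².
Solve for w:
  By method of characteristics (waves move right with speed 1/2):
  Along characteristics s - (1/2)t = const, w is constant, so w(s,t) = f(s - (1/2)t) with f = w(·, 0).
Hence w(s,t) = s² - st + (1/4)t².
Transform back: u(s,t) = exp(2s)w(s,t).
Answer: u(s, t) = s²exp(2s) - stexp(2s) + (1/4)t²exp(2s)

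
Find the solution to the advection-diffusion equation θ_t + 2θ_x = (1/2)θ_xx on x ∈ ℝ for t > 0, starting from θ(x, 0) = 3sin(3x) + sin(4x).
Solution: Change to a moving frame: let η = x - 2t, σ = t and write θ(x,t) = u(η,σ).
By the chain rule θ_t = u_σ - 2u_η, θ_x = u_η, θ_xx = u_ηη.
Then θ_t + 2θ_x = u_σ: the advection term cancels and the PDE becomes the heat equation u_σ = (1/2)u_ηη on η ∈ ℝ.
Initial data: u(η,0) = θ(η,0) = 3sin(3η) + sin(4η).
On η ∈ ℝ each mode satisfies (sin(nη))″ = -n² sin(nη), so exp(-n²σ/2) sin(nη) solves the heat equation; by superposition u(η,σ) = Σ c_n exp(-n²σ/2) sin(nη).
Reading off the coefficients: c_3=3, c_4=1, so u(η,σ) = exp(-8σ)sin(4η) + 3exp(-9σ/2)sin(3η).
Substituting back η = x - 2t, σ = t: θ(x,t) = u(x - 2t, t).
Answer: θ(x, t) = -exp(-8t)sin(8t - 4x) - 3exp(-9t/2)sin(6t - 3x)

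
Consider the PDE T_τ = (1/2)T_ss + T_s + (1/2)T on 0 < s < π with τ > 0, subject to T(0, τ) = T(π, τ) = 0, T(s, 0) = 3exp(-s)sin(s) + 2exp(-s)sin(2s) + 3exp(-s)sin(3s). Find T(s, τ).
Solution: Substitute T = exp(-s)u, i.e. u = exp(s)T.
By the product rule, T_s = exp(-s)(u_s - u), T_ss = exp(-s)(u_ss - 2u_s + u), T_τ = exp(-s)u_τ.
Substituting into the PDE and dividing by exp(-s): u_τ = (1/2)(u_ss - 2u_s + u) + (u_s - u) + (1/2)u.
The lower-order terms cancel, leaving the standard heat equation u_τ = (1/2)u_ss.
Initial data for u: u(s,0) = exp(s)T(s,0) = 3sin(s) + 2sin(2s) + 3sin(3s). The boundary conditions carry over: u(0,τ) = u(π,τ) = 0.
Solve for u:
  Using separation of variables u = X(s)G(τ):
  Eigenfunctions: sin(ns), n = 1, 2, 3, ...
  General solution: u(s, τ) = Σ c_n sin(ns) exp(-n² τ/2)
  Matching u(s,0) = 3sin(s) + 2sin(2s) + 3sin(3s) term by term: c_1=3, c_2=2, c_3=3.
Hence u(s,τ) = 2exp(-2τ)sin(2s) + 3exp(-τ/2)sin(s) + 3exp(-9τ/2)sin(3s).
Transform back: T(s,τ) = exp(-s)u(s,τ).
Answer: T(s, τ) = 2exp(-s)exp(-2τ)sin(2s) + 3exp(-s)exp(-τ/2)sin(s) + 3exp(-s)exp(-9τ/2)sin(3s)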